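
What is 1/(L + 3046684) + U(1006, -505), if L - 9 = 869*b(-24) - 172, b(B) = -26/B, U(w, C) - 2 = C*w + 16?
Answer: -18577769726576/36569549 ≈ -5.0801e+5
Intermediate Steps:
U(w, C) = 18 + C*w (U(w, C) = 2 + (C*w + 16) = 2 + (16 + C*w) = 18 + C*w)
L = 9341/12 (L = 9 + (869*(-26/(-24)) - 172) = 9 + (869*(-26*(-1/24)) - 172) = 9 + (869*(13/12) - 172) = 9 + (11297/12 - 172) = 9 + 9233/12 = 9341/12 ≈ 778.42)
1/(L + 3046684) + U(1006, -505) = 1/(9341/12 + 3046684) + (18 - 505*1006) = 1/(36569549/12) + (18 - 508030) = 12/36569549 - 508012 = -18577769726576/36569549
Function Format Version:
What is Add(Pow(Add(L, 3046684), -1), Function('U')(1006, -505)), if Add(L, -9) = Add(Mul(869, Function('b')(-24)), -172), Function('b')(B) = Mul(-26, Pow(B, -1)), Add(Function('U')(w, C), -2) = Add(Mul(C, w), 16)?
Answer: Rational(-18577769726576, 36569549) ≈ -5.0801e+5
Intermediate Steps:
Function('U')(w, C) = Add(18, Mul(C, w)) (Function('U')(w, C) = Add(2, Add(Mul(C, w), 16)) = Add(2, Add(16, Mul(C, w))) = Add(18, Mul(C, w)))
L = Rational(9341, 12) (L = Add(9, Add(Mul(869, Mul(-26, Pow(-24, -1))), -172)) = Add(9, Add(Mul(869, Mul(-26, Rational(-1, 24))), -172)) = Add(9, Add(Mul(869, Rational(13, 12)), -172)) = Add(9, Add(Rational(11297, 12), -172)) = Add(9, Rational(9233, 12)) = Rational(9341, 12) ≈ 778.42)
Add(Pow(Add(L, 3046684), -1), Function('U')(1006, -505)) = Add(Pow(Add(Rational(9341, 12), 3046684), -1), Add(18, Mul(-505, 1006))) = Add(Pow(Rational(36569549, 12), -1), Add(18, -508030)) = Add(Rational(12, 36569549), -508012) = Rational(-18577769726576, 36569549)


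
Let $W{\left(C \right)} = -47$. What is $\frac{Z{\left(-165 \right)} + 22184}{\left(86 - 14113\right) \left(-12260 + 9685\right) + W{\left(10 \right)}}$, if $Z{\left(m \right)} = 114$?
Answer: $\frac{11149}{18059739} \approx 0.00061734$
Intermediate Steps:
$\frac{Z{\left(-165 \right)} + 22184}{\left(86 - 14113\right) \left(-12260 + 9685\right) + W{\left(10 \right)}} = \frac{114 + 22184}{\left(86 - 14113\right) \left(-12260 + 9685\right) - 47} = \frac{22298}{\left(-14027\right) \left(-2575\right) - 47} = \frac{22298}{36119525 - 47} = \frac{22298}{36119478} = 22298 \cdot \frac{1}{36119478} = \frac{11149}{18059739}$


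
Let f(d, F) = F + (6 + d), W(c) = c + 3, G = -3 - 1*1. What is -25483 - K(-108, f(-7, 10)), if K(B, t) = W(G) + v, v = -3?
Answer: -25479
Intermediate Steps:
G = -4 (G = -3 - 1 = -4)
W(c) = 3 + c
f(d, F) = 6 + F + d
K(B, t) = -4 (K(B, t) = (3 - 4) - 3 = -1 - 3 = -4)
-25483 - K(-108, f(-7, 10)) = -25483 - 1*(-4) = -25483 + 4 = -25479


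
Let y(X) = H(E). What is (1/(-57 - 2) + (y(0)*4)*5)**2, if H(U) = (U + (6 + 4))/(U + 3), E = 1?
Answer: 10523536/3481 ≈ 3023.1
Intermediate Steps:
H(U) = (10 + U)/(3 + U) (H(U) = (U + 10)/(3 + U) = (10 + U)/(3 + U))
y(X) = 11/4 (y(X) = (10 + 1)/(3 + 1) = 11/4)
(1/(-57 - 2) + (y(0)*4)*5)**2 = (1/(-57 - 2) + ((11/4)*4)*5)**2 = (1/(-59) + 11*5)**2 = (-1/59 + 55)**2 = (3244/59)**2 = 10523536/3481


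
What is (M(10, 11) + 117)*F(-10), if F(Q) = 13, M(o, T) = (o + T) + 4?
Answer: 1846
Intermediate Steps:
M(o, T) = 4 + T + o (M(o, T) = (T + o) + 4 = 4 + T + o)
(M(10, 11) + 117)*F(-10) = ((4 + 11 + 10) + 117)*13 = (25 + 117)*13 = 142*13 = 1846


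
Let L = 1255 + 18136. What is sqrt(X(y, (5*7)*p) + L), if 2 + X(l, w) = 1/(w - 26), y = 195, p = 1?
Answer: sqrt(174502)/3 ≈ 139.24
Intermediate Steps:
X(l, w) = -2 + 1/(-26 + w) (X(l, w) = -2 + 1/(w - 26) = -2 + 1/(-26 + w))
L = 19391
sqrt(X(y, (5*7)*p) + L) = sqrt((53 - 2*5*7)/(-26 + (5*7)*1) + 19391) = sqrt((53 - 70)/(-26 + 35*1) + 19391) = sqrt((53 - 2*35)/(-26 + 35) + 19391) = sqrt((53 - 70)/9 + 19391) = sqrt((1/9)*(-17) + 19391) = sqrt(-17/9 + 19391) = sqrt(174502/9) = sqrt(174502)/3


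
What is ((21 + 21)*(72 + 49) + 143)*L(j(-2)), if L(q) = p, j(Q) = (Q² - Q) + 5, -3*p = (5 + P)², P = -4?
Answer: -5225/3 ≈ -1741.7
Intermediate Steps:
p = -⅓ (p = -(5 - 4)²/3 = -⅓*1² = -⅓*1 = -⅓ ≈ -0.33333)
j(Q) = 5 + Q² - Q
L(q) = -⅓
((21 + 21)*(72 + 49) + 143)*L(j(-2)) = ((21 + 21)*(72 + 49) + 143)*(-⅓) = (42*121 + 143)*(-⅓) = (5082 + 143)*(-⅓) = 5225*(-⅓) = -5225/3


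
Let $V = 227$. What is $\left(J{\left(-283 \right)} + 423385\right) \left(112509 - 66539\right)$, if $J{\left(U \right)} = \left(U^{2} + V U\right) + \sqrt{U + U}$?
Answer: $20191541010 + 45970 i \sqrt{566} \approx 2.0192 \cdot 10^{10} + 1.0937 \cdot 10^{6} i$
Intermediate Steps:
$J{\left(U \right)} = U^{2} + 227 U + \sqrt{2} \sqrt{U}$ ($J{\left(U \right)} = \left(U^{2} + 227 U\right) + \sqrt{U + U} = \left(U^{2} + 227 U\right) + \sqrt{2 U} = \left(U^{2} + 227 U\right) + \sqrt{2} \sqrt{U} = U^{2} + 227 U + \sqrt{2} \sqrt{U}$)
$\left(J{\left(-283 \right)} + 423385\right) \left(112509 - 66539\right) = \left(\left(\left(-283\right)^{2} + 227 \left(-283\right) + \sqrt{2} \sqrt{-283}\right) + 423385\right) \left(112509 - 66539\right) = \left(\left(80089 - 64241 + \sqrt{2} i \sqrt{283}\right) + 423385\right) 45970 = \left(\left(80089 - 64241 + i \sqrt{566}\right) + 423385\right) 45970 = \left(\left(15848 + i \sqrt{566}\right) + 423385\right) 45970 = \left(439233 + i \sqrt{566}\right) 45970 = 20191541010 + 45970 i \sqrt{566}$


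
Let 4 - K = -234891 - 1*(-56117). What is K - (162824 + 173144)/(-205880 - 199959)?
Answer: 72555420710/405839 ≈ 1.7878e+5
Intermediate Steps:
K = 178778 (K = 4 - (-234891 - 1*(-56117)) = 4 - (-234891 + 56117) = 4 - 1*(-178774) = 4 + 178774 = 178778)
K - (162824 + 173144)/(-205880 - 199959) = 178778 - (162824 + 173144)/(-205880 - 199959) = 178778 - 335968/(-405839) = 178778 - 335968*(-1)/405839 = 178778 - 1*(-335968/405839) = 178778 + 335968/405839 = 72555420710/405839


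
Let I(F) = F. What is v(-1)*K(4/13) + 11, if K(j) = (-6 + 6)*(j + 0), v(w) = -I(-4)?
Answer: 11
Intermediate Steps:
v(w) = 4 (v(w) = -1*(-4) = 4)
K(j) = 0 (K(j) = 0*j = 0)
v(-1)*K(4/13) + 11 = 4*0 + 11 = 0 + 11 = 11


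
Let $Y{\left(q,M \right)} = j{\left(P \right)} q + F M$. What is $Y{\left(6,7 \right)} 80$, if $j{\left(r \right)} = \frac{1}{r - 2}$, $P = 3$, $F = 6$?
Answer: $3840$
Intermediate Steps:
$j{\left(r \right)} = \frac{1}{-2 + r}$
$Y{\left(q,M \right)} = q + 6 M$ ($Y{\left(q,M \right)} = \frac{q}{-2 + 3} + 6 M = \frac{q}{1} + 6 M = 1 q + 6 M = q + 6 M$)
$Y{\left(6,7 \right)} 80 = \left(6 + 6 \cdot 7\right) 80 = \left(6 + 42\right) 80 = 48 \cdot 80 = 3840$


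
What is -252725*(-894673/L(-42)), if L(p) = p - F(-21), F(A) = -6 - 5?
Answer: -226106233925/31 ≈ -7.2937e+9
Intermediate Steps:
F(A) = -11
L(p) = 11 + p (L(p) = p - 1*(-11) = p + 11 = 11 + p)
-252725*(-894673/L(-42)) = -252725*(-894673/(11 - 42)) = -252725/((-31*(-1/894673))) = -252725/31/894673 = -252725*894673/31 = -226106233925/31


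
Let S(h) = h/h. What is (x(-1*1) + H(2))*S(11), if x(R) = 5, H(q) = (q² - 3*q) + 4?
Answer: 7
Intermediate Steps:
H(q) = 4 + q² - 3*q
S(h) = 1
(x(-1*1) + H(2))*S(11) = (5 + (4 + 2² - 3*2))*1 = (5 + (4 + 4 - 6))*1 = (5 + 2)*1 = 7*1 = 7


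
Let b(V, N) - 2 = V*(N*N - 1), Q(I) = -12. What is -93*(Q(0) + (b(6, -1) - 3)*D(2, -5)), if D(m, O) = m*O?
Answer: 186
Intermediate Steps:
b(V, N) = 2 + V*(-1 + N²) (b(V, N) = 2 + V*(N*N - 1) = 2 + V*(N² - 1) = 2 + V*(-1 + N²))
D(m, O) = O*m
-93*(Q(0) + (b(6, -1) - 3)*D(2, -5)) = -93*(-12 + ((2 - 1*6 + 6*(-1)²) - 3)*(-5*2)) = -93*(-12 + ((2 - 6 + 6*1) - 3)*(-10)) = -93*(-12 + ((2 - 6 + 6) - 3)*(-10)) = -93*(-12 + (2 - 3)*(-10)) = -93*(-12 - 1*(-10)) = -93*(-12 + 10) = -93*(-2) = 186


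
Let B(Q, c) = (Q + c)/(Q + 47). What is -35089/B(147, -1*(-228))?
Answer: -6807266/375 ≈ -18153.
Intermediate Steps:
B(Q, c) = (Q + c)/(47 + Q)
-35089/B(147, -1*(-228)) = -35089*(47 + 147)/(147 - 1*(-228)) = -35089*194/(147 + 228) = -35089/((1/194)*375) = -35089/375/194 = -35089*194/375 = -6807266/375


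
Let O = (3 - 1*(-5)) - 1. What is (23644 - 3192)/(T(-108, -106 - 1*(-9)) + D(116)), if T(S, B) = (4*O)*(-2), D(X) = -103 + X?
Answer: -20452/43 ≈ -475.63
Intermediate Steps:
O = 7 (O = (3 + 5) - 1 = 8 - 1 = 7)
T(S, B) = -56 (T(S, B) = (4*7)*(-2) = 28*(-2) = -56)
(23644 - 3192)/(T(-108, -106 - 1*(-9)) + D(116)) = (23644 - 3192)/(-56 + (-103 + 116)) = 20452/(-56 + 13) = 20452/(-43) = 20452*(-1/43) = -20452/43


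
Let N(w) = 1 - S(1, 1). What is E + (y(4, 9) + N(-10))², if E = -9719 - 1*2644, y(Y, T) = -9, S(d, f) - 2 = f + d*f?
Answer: -12219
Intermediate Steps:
S(d, f) = 2 + f + d*f (S(d, f) = 2 + (f + d*f) = 2 + f + d*f)
E = -12363 (E = -9719 - 2644 = -12363)
N(w) = -3 (N(w) = 1 - (2 + 1 + 1*1) = 1 - (2 + 1 + 1) = 1 - 1*4 = 1 - 4 = -3)
E + (y(4, 9) + N(-10))² = -12363 + (-9 - 3)² = -12363 + (-12)² = -12363 + 144 = -12219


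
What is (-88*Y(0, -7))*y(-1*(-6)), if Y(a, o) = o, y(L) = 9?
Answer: 5544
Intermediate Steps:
(-88*Y(0, -7))*y(-1*(-6)) = -88*(-7)*9 = 616*9 = 5544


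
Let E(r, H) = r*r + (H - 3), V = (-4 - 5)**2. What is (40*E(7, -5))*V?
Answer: 132840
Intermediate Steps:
V = 81 (V = (-9)**2 = 81)
E(r, H) = -3 + H + r**2 (E(r, H) = r**2 + (-3 + H) = -3 + H + r**2)
(40*E(7, -5))*V = (40*(-3 - 5 + 7**2))*81 = (40*(-3 - 5 + 49))*81 = (40*41)*81 = 1640*81 = 132840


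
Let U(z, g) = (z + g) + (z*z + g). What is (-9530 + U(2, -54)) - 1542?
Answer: -11174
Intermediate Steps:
U(z, g) = z + z² + 2*g (U(z, g) = (g + z) + (z² + g) = (g + z) + (g + z²) = z + z² + 2*g)
(-9530 + U(2, -54)) - 1542 = (-9530 + (2 + 2² + 2*(-54))) - 1542 = (-9530 + (2 + 4 - 108)) - 1542 = (-9530 - 102) - 1542 = -9632 - 1542 = -11174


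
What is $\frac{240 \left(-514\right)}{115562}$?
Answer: $- \frac{61680}{57781} \approx -1.0675$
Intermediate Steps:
$\frac{240 \left(-514\right)}{115562} = \left(-123360\right) \frac{1}{115562} = - \frac{61680}{57781}$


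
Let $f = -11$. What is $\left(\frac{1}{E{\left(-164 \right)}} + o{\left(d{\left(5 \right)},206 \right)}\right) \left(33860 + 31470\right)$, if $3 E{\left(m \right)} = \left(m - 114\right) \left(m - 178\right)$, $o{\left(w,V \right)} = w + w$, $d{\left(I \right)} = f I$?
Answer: $- \frac{819237965}{114} \approx -7.1863 \cdot 10^{6}$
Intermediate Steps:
$d{\left(I \right)} = - 11 I$
$o{\left(w,V \right)} = 2 w$
$E{\left(m \right)} = \frac{\left(-178 + m\right) \left(-114 + m\right)}{3}$ ($E{\left(m \right)} = \frac{\left(m - 114\right) \left(m - 178\right)}{3} = \frac{\left(-114 + m\right) \left(-178 + m\right)}{3} = \frac{\left(-178 + m\right) \left(-114 + m\right)}{3}$)
$\left(\frac{1}{E{\left(-164 \right)}} + o{\left(d{\left(5 \right)},206 \right)}\right) \left(33860 + 31470\right) = \left(\frac{1}{6764 - - \frac{47888}{3} + \frac{\left(-164\right)^{2}}{3}} + 2 \left(\left(-11\right) 5\right)\right) \left(33860 + 31470\right) = \left(\frac{1}{6764 + \frac{47888}{3} + \frac{1}{3} \cdot 26896} + 2 \left(-55\right)\right) 65330 = \left(\frac{1}{6764 + \frac{47888}{3} + \frac{26896}{3}} - 110\right) 65330 = \left(\frac{1}{31692} - 110\right) 65330 = \left(- \frac{3486119}{31692}\right) 65330 = - \frac{819237965}{114}$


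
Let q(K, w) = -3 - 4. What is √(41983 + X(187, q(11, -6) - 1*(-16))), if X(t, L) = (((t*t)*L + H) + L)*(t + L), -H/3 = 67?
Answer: √61689667 ≈ 7854.3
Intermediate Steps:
H = -201 (H = -3*67 = -201)
q(K, w) = -7
X(t, L) = (L + t)*(-201 + L + L*t²) (X(t, L) = (((t*t)*L - 201) + L)*(t + L) = ((t²*L - 201) + L)*(L + t) = ((L*t² - 201) + L)*(L + t) = ((-201 + L*t²) + L)*(L + t) = (-201 + L + L*t²)*(L + t) = (L + t)*(-201 + L + L*t²))
√(41983 + X(187, q(11, -6) - 1*(-16))) = √(41983 + ((-7 - 1*(-16))² - 201*(-7 - 1*(-16)) - 201*187 + (-7 - 1*(-16))*187 + (-7 - 1*(-16))*187³ + (-7 - 1*(-16))²*187²)) = √(41983 + ((-7 + 16)² - 201*(-7 + 16) - 37587 + (-7 + 16)*187 + (-7 + 16)*6539203 + (-7 + 16)²*34969)) = √(41983 + (9² - 201*9 - 37587 + 9*187 + 9*6539203 + 9²*34969)) = √(41983 + (81 - 1809 - 37587 + 1683 + 58852827 + 81*34969)) = √(41983 + (81 - 1809 - 37587 + 1683 + 58852827 + 2832489)) = √(41983 + 61647684) = √61689667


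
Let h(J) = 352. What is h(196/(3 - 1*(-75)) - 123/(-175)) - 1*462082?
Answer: -461730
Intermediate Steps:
h(196/(3 - 1*(-75)) - 123/(-175)) - 1*462082 = 352 - 1*462082 = 352 - 462082 = -461730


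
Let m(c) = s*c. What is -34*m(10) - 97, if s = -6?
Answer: 1943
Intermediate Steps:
m(c) = -6*c
-34*m(10) - 97 = -(-204)*10 - 97 = -34*(-60) - 97 = 2040 - 97 = 1943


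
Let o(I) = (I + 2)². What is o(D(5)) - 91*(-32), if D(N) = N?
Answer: 2961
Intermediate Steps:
o(I) = (2 + I)²
o(D(5)) - 91*(-32) = (2 + 5)² - 91*(-32) = 7² + 2912 = 49 + 2912 = 2961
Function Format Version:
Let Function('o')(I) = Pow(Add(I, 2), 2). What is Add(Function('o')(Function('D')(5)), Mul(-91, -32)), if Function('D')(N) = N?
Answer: 2961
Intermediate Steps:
Function('o')(I) = Pow(Add(2, I), 2)
Add(Function('o')(Function('D')(5)), Mul(-91, -32)) = Add(Pow(Add(2, 5), 2), Mul(-91, -32)) = Add(Pow(7, 2), 2912) = Add(49, 2912) = 2961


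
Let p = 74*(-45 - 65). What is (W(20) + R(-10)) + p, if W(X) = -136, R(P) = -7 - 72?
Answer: -8355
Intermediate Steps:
R(P) = -79
p = -8140 (p = 74*(-110) = -8140)
(W(20) + R(-10)) + p = (-136 - 79) - 8140 = -215 - 8140 = -8355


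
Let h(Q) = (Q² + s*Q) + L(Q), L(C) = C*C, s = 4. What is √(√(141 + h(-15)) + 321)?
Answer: √(321 + 3*√59) ≈ 18.548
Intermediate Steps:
L(C) = C²
h(Q) = 2*Q² + 4*Q (h(Q) = (Q² + 4*Q) + Q² = 2*Q² + 4*Q)
√(√(141 + h(-15)) + 321) = √(√(141 + 2*(-15)*(2 - 15)) + 321) = √(√(141 + 2*(-15)*(-13)) + 321) = √(√(141 + 390) + 321) = √(√531 + 321) = √(3*√59 + 321) = √(321 + 3*√59)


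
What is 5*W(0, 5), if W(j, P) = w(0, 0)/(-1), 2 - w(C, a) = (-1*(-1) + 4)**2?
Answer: 115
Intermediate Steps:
w(C, a) = -23 (w(C, a) = 2 - (-1*(-1) + 4)**2 = 2 - (1 + 4)**2 = 2 - 1*5**2 = 2 - 1*25 = 2 - 25 = -23)
W(j, P) = 23 (W(j, P) = -23/(-1) = -23*(-1) = 23)
5*W(0, 5) = 5*23 = 115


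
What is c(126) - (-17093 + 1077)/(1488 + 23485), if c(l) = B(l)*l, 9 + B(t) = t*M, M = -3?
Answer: -93670570/1921 ≈ -48761.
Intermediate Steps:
B(t) = -9 - 3*t (B(t) = -9 + t*(-3) = -9 - 3*t)
c(l) = l*(-9 - 3*l) (c(l) = (-9 - 3*l)*l = l*(-9 - 3*l))
c(126) - (-17093 + 1077)/(1488 + 23485) = -3*126*(3 + 126) - (-17093 + 1077)/(1488 + 23485) = -3*126*129 - (-16016)/24973 = -48762 - (-16016)/24973 = -48762 - 1*(-1232/1921) = -48762 + 1232/1921 = -93670570/1921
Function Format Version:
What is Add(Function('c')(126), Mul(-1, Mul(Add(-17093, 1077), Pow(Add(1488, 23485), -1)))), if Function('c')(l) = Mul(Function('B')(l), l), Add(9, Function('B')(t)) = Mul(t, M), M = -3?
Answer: Rational(-93670570, 1921) ≈ -48761.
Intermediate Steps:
Function('B')(t) = Add(-9, Mul(-3, t)) (Function('B')(t) = Add(-9, Mul(t, -3)) = Add(-9, Mul(-3, t)))
Function('c')(l) = Mul(l, Add(-9, Mul(-3, l))) (Function('c')(l) = Mul(Add(-9, Mul(-3, l)), l) = Mul(l, Add(-9, Mul(-3, l))))
Add(Function('c')(126), Mul(-1, Mul(Add(-17093, 1077), Pow(Add(1488, 23485), -1)))) = Add(Mul(-3, 126, Add(3, 126)), Mul(-1, Mul(Add(-17093, 1077), Pow(Add(1488, 23485), -1)))) = Add(Mul(-3, 126, 129), Mul(-1, Mul(-16016, Pow(24973, -1)))) = Add(-48762, Mul(-1, Mul(-16016, Rational(1, 24973)))) = Add(-48762, Mul(-1, Rational(-1232, 1921))) = Add(-48762, Rational(1232, 1921)) = Rational(-93670570, 1921)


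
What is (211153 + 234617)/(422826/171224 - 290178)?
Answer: -12721087080/8280835841 ≈ -1.5362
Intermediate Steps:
(211153 + 234617)/(422826/171224 - 290178) = 445770/(422826*(1/171224) - 290178) = 445770/(211413/85612 - 290178) = 445770/(-24842507523/85612) = 445770*(-85612/24842507523) = -12721087080/8280835841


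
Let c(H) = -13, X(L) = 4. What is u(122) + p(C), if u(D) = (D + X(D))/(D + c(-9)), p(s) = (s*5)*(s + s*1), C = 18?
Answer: 353286/109 ≈ 3241.2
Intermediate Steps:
p(s) = 10*s² (p(s) = (5*s)*(s + s) = (5*s)*(2*s) = 10*s²)
u(D) = (4 + D)/(-13 + D) (u(D) = (D + 4)/(D - 13) = (4 + D)/(-13 + D))
u(122) + p(C) = (4 + 122)/(-13 + 122) + 10*18² = 126/109 + 10*324 = (1/109)*126 + 3240 = 126/109 + 3240 = 353286/109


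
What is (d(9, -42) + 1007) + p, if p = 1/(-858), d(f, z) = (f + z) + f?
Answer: 843413/858 ≈ 983.00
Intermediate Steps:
d(f, z) = z + 2*f
p = -1/858 ≈ -0.0011655
(d(9, -42) + 1007) + p = ((-42 + 2*9) + 1007) - 1/858 = ((-42 + 18) + 1007) - 1/858 = (-24 + 1007) - 1/858 = 983 - 1/858 = 843413/858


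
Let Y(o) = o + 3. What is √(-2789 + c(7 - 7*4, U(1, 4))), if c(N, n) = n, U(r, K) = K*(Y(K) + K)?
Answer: 3*I*√305 ≈ 52.393*I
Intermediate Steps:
Y(o) = 3 + o
U(r, K) = K*(3 + 2*K) (U(r, K) = K*((3 + K) + K) = K*(3 + 2*K))
√(-2789 + c(7 - 7*4, U(1, 4))) = √(-2789 + 4*(3 + 2*4)) = √(-2789 + 4*(3 + 8)) = √(-2789 + 4*11) = √(-2789 + 44) = √(-2745) = 3*I*√305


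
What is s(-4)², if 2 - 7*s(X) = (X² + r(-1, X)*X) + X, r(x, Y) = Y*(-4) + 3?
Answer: 4356/49 ≈ 88.898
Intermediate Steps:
r(x, Y) = 3 - 4*Y (r(x, Y) = -4*Y + 3 = 3 - 4*Y)
s(X) = 2/7 - X/7 - X²/7 - X*(3 - 4*X)/7 (s(X) = 2/7 - ((X² + (3 - 4*X)*X) + X)/7 = 2/7 - ((X² + X*(3 - 4*X)) + X)/7 = 2/7 - (X + X² + X*(3 - 4*X))/7 = 2/7 + (-X/7 - X²/7 - X*(3 - 4*X)/7) = 2/7 - X/7 - X²/7 - X*(3 - 4*X)/7)
s(-4)² = (2/7 - 4/7*(-4) + (3/7)*(-4)²)² = (2/7 + 16/7 + (3/7)*16)² = (2/7 + 16/7 + 48/7)² = (66/7)² = 4356/49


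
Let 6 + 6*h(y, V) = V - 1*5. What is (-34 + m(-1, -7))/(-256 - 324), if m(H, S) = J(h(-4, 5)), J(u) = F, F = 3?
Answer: 31/580 ≈ 0.053448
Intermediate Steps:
h(y, V) = -11/6 + V/6 (h(y, V) = -1 + (V - 1*5)/6 = -1 + (V - 5)/6 = -1 + (-5 + V)/6 = -1 + (-5/6 + V/6) = -11/6 + V/6)
J(u) = 3
m(H, S) = 3
(-34 + m(-1, -7))/(-256 - 324) = (-34 + 3)/(-256 - 324) = -31/(-580) = -31*(-1/580) = 31/580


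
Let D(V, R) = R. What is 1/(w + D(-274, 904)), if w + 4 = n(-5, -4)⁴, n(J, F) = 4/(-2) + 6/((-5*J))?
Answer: 390625/355310596 ≈ 0.0010994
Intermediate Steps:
n(J, F) = -2 - 6/(5*J) (n(J, F) = 4*(-½) + 6*(-1/(5*J)) = -2 - 6/(5*J))
w = 2185596/390625 (w = -4 + (-2 - 6/5/(-5))⁴ = -4 + (-2 - 6/5*(-⅕))⁴ = -4 + (-2 + 6/25)⁴ = -4 + (-44/25)⁴ = -4 + 3748096/390625 = 2185596/390625 ≈ 5.5951)
1/(w + D(-274, 904)) = 1/(2185596/390625 + 904) = 1/(355310596/390625) = 390625/355310596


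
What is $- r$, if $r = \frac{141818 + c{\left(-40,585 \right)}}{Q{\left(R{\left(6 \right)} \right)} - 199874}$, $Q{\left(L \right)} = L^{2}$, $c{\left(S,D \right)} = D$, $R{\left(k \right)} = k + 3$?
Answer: $\frac{142403}{199793} \approx 0.71275$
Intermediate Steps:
$R{\left(k \right)} = 3 + k$
$r = - \frac{142403}{199793}$ ($r = \frac{141818 + 585}{\left(3 + 6\right)^{2} - 199874} = \frac{142403}{9^{2} - 199874} = \frac{142403}{81 - 199874} = \frac{142403}{-199793} = 142403 \left(- \frac{1}{199793}\right) = - \frac{142403}{199793} \approx -0.71275$)
$- r = \left(-1\right) \left(- \frac{142403}{199793}\right) = \frac{142403}{199793}$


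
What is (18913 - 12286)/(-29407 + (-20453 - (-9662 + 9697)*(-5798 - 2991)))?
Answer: 6627/257755 ≈ 0.025710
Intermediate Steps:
(18913 - 12286)/(-29407 + (-20453 - (-9662 + 9697)*(-5798 - 2991))) = 6627/(-29407 + (-20453 - 35*(-8789))) = 6627/(-29407 + (-20453 - 1*(-307615))) = 6627/(-29407 + (-20453 + 307615)) = 6627/(-29407 + 287162) = 6627/257755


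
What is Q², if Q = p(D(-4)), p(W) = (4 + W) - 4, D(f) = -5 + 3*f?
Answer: 289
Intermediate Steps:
p(W) = W
Q = -17 (Q = -5 + 3*(-4) = -5 - 12 = -17)
Q² = (-17)² = 289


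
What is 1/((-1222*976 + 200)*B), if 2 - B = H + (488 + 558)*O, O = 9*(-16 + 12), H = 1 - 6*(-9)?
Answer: -1/44840524616 ≈ -2.2301e-11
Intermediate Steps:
H = 55 (H = 1 + 54 = 55)
O = -36 (O = 9*(-4) = -36)
B = 37603 (B = 2 - (55 + (488 + 558)*(-36)) = 2 - (55 + 1046*(-36)) = 2 - (55 - 37656) = 2 - 1*(-37601) = 2 + 37601 = 37603)
1/((-1222*976 + 200)*B) = 1/((-1222*976 + 200)*37603) = (1/37603)/(-1192672 + 200) = (1/37603)/(-1192472) = -1/1192472*1/37603 = -1/44840524616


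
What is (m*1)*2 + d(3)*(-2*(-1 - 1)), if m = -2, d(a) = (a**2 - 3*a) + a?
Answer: 8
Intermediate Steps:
d(a) = a**2 - 2*a
(m*1)*2 + d(3)*(-2*(-1 - 1)) = -2*1*2 + (3*(-2 + 3))*(-2*(-1 - 1)) = -2*2 + (3*1)*(-2*(-2)) = -4 + 3*4 = -4 + 12 = 8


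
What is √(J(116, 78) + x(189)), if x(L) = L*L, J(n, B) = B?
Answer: √35799 ≈ 189.21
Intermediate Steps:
x(L) = L²
√(J(116, 78) + x(189)) = √(78 + 189²) = √(78 + 35721) = √35799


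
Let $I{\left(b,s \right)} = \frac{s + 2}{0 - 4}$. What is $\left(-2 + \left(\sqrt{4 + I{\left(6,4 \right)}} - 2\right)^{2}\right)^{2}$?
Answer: $\frac{241}{4} - 18 \sqrt{10} \approx 3.329$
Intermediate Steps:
$I{\left(b,s \right)} = - \frac{1}{2} - \frac{s}{4}$ ($I{\left(b,s \right)} = \frac{2 + s}{-4} = \left(2 + s\right) \left(- \frac{1}{4}\right) = - \frac{1}{2} - \frac{s}{4}$)
$\left(-2 + \left(\sqrt{4 + I{\left(6,4 \right)}} - 2\right)^{2}\right)^{2} = \left(-2 + \left(\sqrt{4 - \frac{3}{2}} - 2\right)^{2}\right)^{2} = \left(-2 + \left(\sqrt{\frac{5}{2}} - 2\right)^{2}\right)^{2} = \left(-2 + \left(\frac{\sqrt{10}}{2} - 2\right)^{2}\right)^{2} = \left(-2 + \left(-2 + \frac{\sqrt{10}}{2}\right)^{2}\right)^{2}$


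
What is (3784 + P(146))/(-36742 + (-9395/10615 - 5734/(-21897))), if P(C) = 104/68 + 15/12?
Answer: -11970534219831/116148521101244 ≈ -0.10306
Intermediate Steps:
P(C) = 189/68 (P(C) = 104*(1/68) + 15*(1/12) = 26/17 + 5/4 = 189/68)
(3784 + P(146))/(-36742 + (-9395/10615 - 5734/(-21897))) = (3784 + 189/68)/(-36742 + (-9395/10615 - 5734/(-21897))) = 257501/(68*(-36742 + (-9395*1/10615 - 5734*(-1/21897)))) = 257501/(68*(-36742 + (-1879/2123 + 5734/21897))) = 257501/(68*(-36742 - 28971181/46487331)) = 257501/(68*(-1708066486783/46487331)) = (257501/68)*(-46487331/1708066486783) = -11970534219831/116148521101244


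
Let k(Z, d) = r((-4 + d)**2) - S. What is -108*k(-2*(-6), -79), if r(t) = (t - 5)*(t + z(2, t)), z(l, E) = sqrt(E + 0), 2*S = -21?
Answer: -5183487918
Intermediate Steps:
S = -21/2 (S = (1/2)*(-21) = -21/2 ≈ -10.500)
z(l, E) = sqrt(E)
r(t) = (-5 + t)*(t + sqrt(t)) (r(t) = (t - 5)*(t + sqrt(t)) = (-5 + t)*(t + sqrt(t)))
k(Z, d) = 21/2 + ((-4 + d)**2)**(3/2) + (-4 + d)**4 - 5*sqrt((-4 + d)**2) - 5*(-4 + d)**2 (k(Z, d) = (((-4 + d)**2)**2 + ((-4 + d)**2)**(3/2) - 5*(-4 + d)**2 - 5*sqrt((-4 + d)**2)) - 1*(-21/2) = ((-4 + d)**4 + ((-4 + d)**2)**(3/2) - 5*(-4 + d)**2 - 5*sqrt((-4 + d)**2)) + 21/2 = (((-4 + d)**2)**(3/2) + (-4 + d)**4 - 5*sqrt((-4 + d)**2) - 5*(-4 + d)**2) + 21/2 = 21/2 + ((-4 + d)**2)**(3/2) + (-4 + d)**4 - 5*sqrt((-4 + d)**2) - 5*(-4 + d)**2)
-108*k(-2*(-6), -79) = -108*(21/2 + (-4 - 79)**4 - 5*sqrt((-4 - 79)**2) - 5*(-4 - 79)**2 + sqrt((-4 - 79)**2)*(-4 - 79)**2) = -108*(21/2 + (-83)**4 - 5*sqrt((-83)**2) - 5*(-83)**2 + sqrt((-83)**2)*(-83)**2) = -108*(21/2 + 47458321 - 5*sqrt(6889) - 5*6889 + sqrt(6889)*6889) = -108*(21/2 + 47458321 - 5*83 - 34445 + 83*6889) = -108*(21/2 + 47458321 - 415 - 34445 + 571787) = -108*95990517/2 = -5183487918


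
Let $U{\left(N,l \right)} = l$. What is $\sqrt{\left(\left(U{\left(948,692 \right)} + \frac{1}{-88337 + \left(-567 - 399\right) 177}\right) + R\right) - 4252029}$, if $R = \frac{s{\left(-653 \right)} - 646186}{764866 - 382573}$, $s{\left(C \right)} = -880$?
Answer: $\frac{i \sqrt{4642421449743235751587846338}}{33045279489} \approx 2061.9 i$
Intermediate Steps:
$R = - \frac{647066}{382293}$ ($R = \frac{-880 - 646186}{764866 - 382573} = - \frac{647066}{382293} \approx -1.6926$)
$\sqrt{\left(\left(U{\left(948,692 \right)} + \frac{1}{-88337 + \left(-567 - 399\right) 177}\right) + R\right) - 4252029} = \sqrt{\left(\left(692 + \frac{1}{-88337 + \left(-567 - 399\right) 177}\right) - \frac{647066}{382293}\right) - 4252029} = \sqrt{\left(\left(692 + \frac{1}{-88337 - 170982}\right) - \frac{647066}{382293}\right) - 4252029} = \sqrt{\left(\left(692 + \frac{1}{-259319}\right) - \frac{647066}{382293}\right) - 4252029} = \sqrt{\left(\left(692 - \frac{1}{259319}\right) - \frac{647066}{382293}\right) - 4252029} = \sqrt{\left(\frac{179448747}{259319} - \frac{647066}{382293}\right) - 4252029} = \sqrt{\frac{68434203328817}{99135838467} - 4252029} = \sqrt{- \frac{421460025897670726}{99135838467}} = \frac{i \sqrt{4642421449743235751587846338}}{33045279489}$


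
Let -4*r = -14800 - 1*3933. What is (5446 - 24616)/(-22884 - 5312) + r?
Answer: 132068087/28196 ≈ 4683.9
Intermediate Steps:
r = 18733/4 (r = -(-14800 - 1*3933)/4 = -(-14800 - 3933)/4 = -¼*(-18733) = 18733/4 ≈ 4683.3)
(5446 - 24616)/(-22884 - 5312) + r = (5446 - 24616)/(-22884 - 5312) + 18733/4 = -19170/(-28196) + 18733/4 = -19170*(-1/28196) + 18733/4 = 9585/14098 + 18733/4 = 132068087/28196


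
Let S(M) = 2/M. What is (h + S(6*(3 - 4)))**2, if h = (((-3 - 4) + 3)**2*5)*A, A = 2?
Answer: 229441/9 ≈ 25493.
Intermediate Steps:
h = 160 (h = (((-3 - 4) + 3)**2*5)*2 = ((-7 + 3)**2*5)*2 = ((-4)**2*5)*2 = (16*5)*2 = 80*2 = 160)
(h + S(6*(3 - 4)))**2 = (160 + 2/((6*(3 - 4))))**2 = (160 + 2/((6*(-1))))**2 = (160 + 2/(-6))**2 = (160 + 2*(-1/6))**2 = (160 - 1/3)**2 = (479/3)**2 = 229441/9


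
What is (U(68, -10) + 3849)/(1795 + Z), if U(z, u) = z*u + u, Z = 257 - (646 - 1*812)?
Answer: 3159/2218 ≈ 1.4243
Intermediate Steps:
Z = 423 (Z = 257 - (646 - 812) = 257 - 1*(-166) = 257 + 166 = 423)
U(z, u) = u + u*z (U(z, u) = u*z + u = u + u*z)
(U(68, -10) + 3849)/(1795 + Z) = (-10*(1 + 68) + 3849)/(1795 + 423) = (-10*69 + 3849)/2218 = (-690 + 3849)*(1/2218) = 3159*(1/2218) = 3159/2218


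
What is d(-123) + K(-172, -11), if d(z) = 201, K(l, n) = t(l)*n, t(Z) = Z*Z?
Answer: -325223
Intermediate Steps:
t(Z) = Z**2
K(l, n) = n*l**2 (K(l, n) = l**2*n = n*l**2)
d(-123) + K(-172, -11) = 201 - 11*(-172)**2 = 201 - 11*29584 = 201 - 325424 = -325223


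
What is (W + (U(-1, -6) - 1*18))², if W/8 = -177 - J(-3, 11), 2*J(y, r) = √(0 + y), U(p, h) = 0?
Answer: 2056308 + 11472*I*√3 ≈ 2.0563e+6 + 19870.0*I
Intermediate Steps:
J(y, r) = √y/2 (J(y, r) = √(0 + y)/2 = √y/2)
W = -1416 - 4*I*√3 (W = 8*(-177 - √(-3)/2) = 8*(-177 - I*√3/2) = -1416 - 4*I*√3 ≈ -1416.0 - 6.9282*I)
(W + (U(-1, -6) - 1*18))² = ((-1416 - 4*I*√3) + (0 - 1*18))² = ((-1416 - 4*I*√3) + (0 - 18))² = ((-1416 - 4*I*√3) - 18)² = (-1434 - 4*I*√3)²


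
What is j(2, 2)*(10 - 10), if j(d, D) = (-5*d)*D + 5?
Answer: 0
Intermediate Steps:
j(d, D) = 5 - 5*D*d (j(d, D) = -5*D*d + 5 = 5 - 5*D*d)
j(2, 2)*(10 - 10) = (5 - 5*2*2)*(10 - 10) = (5 - 20)*0 = -15*0 = 0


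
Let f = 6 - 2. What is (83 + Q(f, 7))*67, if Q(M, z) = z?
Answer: 6030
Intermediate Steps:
f = 4
(83 + Q(f, 7))*67 = (83 + 7)*67 = 90*67 = 6030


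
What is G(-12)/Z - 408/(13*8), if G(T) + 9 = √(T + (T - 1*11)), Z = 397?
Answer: -20364/5161 + I*√35/397 ≈ -3.9457 + 0.014902*I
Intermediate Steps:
G(T) = -9 + √(-11 + 2*T) (G(T) = -9 + √(T + (T - 1*11)) = -9 + √(T + (T - 11)) = -9 + √(T + (-11 + T)) = -9 + √(-11 + 2*T))
G(-12)/Z - 408/(13*8) = (-9 + √(-11 + 2*(-12)))/397 - 408/(13*8) = (-9 + √(-11 - 24))*(1/397) - 408/104 = (-9 + √(-35))*(1/397) - 408*1/104 = (-9 + I*√35)*(1/397) - 51/13 = (-9/397 + I*√35/397) - 51/13 = -20364/5161 + I*√35/397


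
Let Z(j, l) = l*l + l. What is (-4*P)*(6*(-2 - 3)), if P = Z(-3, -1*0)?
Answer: 0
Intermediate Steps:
Z(j, l) = l + l² (Z(j, l) = l² + l = l + l²)
P = 0 (P = (-1*0)*(1 - 1*0) = 0*(1 + 0) = 0*1 = 0)
(-4*P)*(6*(-2 - 3)) = (-4*0)*(6*(-2 - 3)) = 0*(6*(-5)) = 0*(-30) = 0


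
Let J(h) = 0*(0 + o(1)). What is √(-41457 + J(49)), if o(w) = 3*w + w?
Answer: I*√41457 ≈ 203.61*I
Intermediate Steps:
o(w) = 4*w
J(h) = 0 (J(h) = 0*(0 + 4*1) = 0*(0 + 4) = 0*4 = 0)
√(-41457 + J(49)) = √(-41457 + 0) = √(-41457) = I*√41457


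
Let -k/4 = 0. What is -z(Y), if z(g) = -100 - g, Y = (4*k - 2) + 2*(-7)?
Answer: 84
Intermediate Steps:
k = 0 (k = -4*0 = 0)
Y = -16 (Y = (4*0 - 2) + 2*(-7) = (0 - 2) - 14 = -2 - 14 = -16)
-z(Y) = -(-100 - 1*(-16)) = -(-100 + 16) = -1*(-84) = 84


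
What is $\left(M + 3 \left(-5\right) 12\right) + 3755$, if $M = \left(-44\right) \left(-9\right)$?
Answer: $3971$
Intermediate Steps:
$M = 396$
$\left(M + 3 \left(-5\right) 12\right) + 3755 = \left(396 + 3 \left(-5\right) 12\right) + 3755 = \left(396 - 180\right) + 3755 = 216 + 3755 = 3971$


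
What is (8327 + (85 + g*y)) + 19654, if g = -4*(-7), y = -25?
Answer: 27366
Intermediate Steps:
g = 28
(8327 + (85 + g*y)) + 19654 = (8327 + (85 + 28*(-25))) + 19654 = (8327 + (85 - 700)) + 19654 = (8327 - 615) + 19654 = 7712 + 19654 = 27366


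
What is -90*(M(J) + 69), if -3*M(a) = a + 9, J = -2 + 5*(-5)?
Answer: -6750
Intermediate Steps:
J = -27 (J = -2 - 25 = -27)
M(a) = -3 - a/3 (M(a) = -(a + 9)/3 = -(9 + a)/3 = -3 - a/3)
-90*(M(J) + 69) = -90*((-3 - ⅓*(-27)) + 69) = -90*((-3 + 9) + 69) = -90*(6 + 69) = -90*75 = -6750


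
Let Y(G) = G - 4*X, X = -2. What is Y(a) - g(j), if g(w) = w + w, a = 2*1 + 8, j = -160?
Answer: 338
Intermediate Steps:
a = 10 (a = 2 + 8 = 10)
g(w) = 2*w
Y(G) = 8 + G (Y(G) = G - 4*(-2) = G + 8 = 8 + G)
Y(a) - g(j) = (8 + 10) - 2*(-160) = 18 - 1*(-320) = 18 + 320 = 338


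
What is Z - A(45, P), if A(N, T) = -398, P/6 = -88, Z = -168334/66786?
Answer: 13206247/33393 ≈ 395.48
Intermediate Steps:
Z = -84167/33393 (Z = -168334*1/66786 = -84167/33393 ≈ -2.5205)
P = -528 (P = 6*(-88) = -528)
Z - A(45, P) = -84167/33393 - 1*(-398) = -84167/33393 + 398 = 13206247/33393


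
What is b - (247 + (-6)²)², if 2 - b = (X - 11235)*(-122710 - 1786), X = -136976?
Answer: -18451756743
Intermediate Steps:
b = -18451676654 (b = 2 - (-136976 - 11235)*(-122710 - 1786) = 2 - (-148211)*(-124496) = 2 - 1*18451676656 = 2 - 18451676656 = -18451676654)
b - (247 + (-6)²)² = -18451676654 - (247 + (-6)²)² = -18451676654 - (247 + 36)² = -18451676654 - 1*283² = -18451676654 - 1*80089 = -18451676654 - 80089 = -18451756743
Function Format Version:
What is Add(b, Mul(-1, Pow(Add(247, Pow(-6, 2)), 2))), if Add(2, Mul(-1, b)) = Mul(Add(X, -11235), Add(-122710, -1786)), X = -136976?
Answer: -18451756743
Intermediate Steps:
b = -18451676654 (b = Add(2, Mul(-1, Mul(Add(-136976, -11235), Add(-122710, -1786)))) = Add(2, Mul(-1, Mul(-148211, -124496))) = Add(2, Mul(-1, 18451676656)) = Add(2, -18451676656) = -18451676654)
Add(b, Mul(-1, Pow(Add(247, Pow(-6, 2)), 2))) = Add(-18451676654, Mul(-1, Pow(Add(247, Pow(-6, 2)), 2))) = Add(-18451676654, Mul(-1, Pow(Add(247, 36), 2))) = Add(-18451676654, Mul(-1, Pow(283, 2))) = Add(-18451676654, Mul(-1, 80089)) = Add(-18451676654, -80089) = -18451756743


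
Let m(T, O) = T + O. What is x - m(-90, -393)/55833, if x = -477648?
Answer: -8889506767/18611 ≈ -4.7765e+5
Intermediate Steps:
m(T, O) = O + T
x - m(-90, -393)/55833 = -477648 - (-393 - 90)/55833 = -477648 - (-483)/55833 = -477648 - 1*(-161/18611) = -477648 + 161/18611 = -8889506767/18611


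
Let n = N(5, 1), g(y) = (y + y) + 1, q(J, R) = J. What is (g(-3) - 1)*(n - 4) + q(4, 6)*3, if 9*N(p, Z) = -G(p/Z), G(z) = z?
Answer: 118/3 ≈ 39.333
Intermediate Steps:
N(p, Z) = -p/(9*Z) (N(p, Z) = (-p/Z)/9 = -p/(9*Z))
g(y) = 1 + 2*y (g(y) = 2*y + 1 = 1 + 2*y)
n = -5/9 (n = -⅑*5/1 = -⅑*5*1 = -5/9 ≈ -0.55556)
(g(-3) - 1)*(n - 4) + q(4, 6)*3 = ((1 + 2*(-3)) - 1)*(-5/9 - 4) + 4*3 = ((1 - 6) - 1)*(-41/9) + 12 = (-5 - 1)*(-41/9) + 12 = -6*(-41/9) + 12 = 82/3 + 12 = 118/3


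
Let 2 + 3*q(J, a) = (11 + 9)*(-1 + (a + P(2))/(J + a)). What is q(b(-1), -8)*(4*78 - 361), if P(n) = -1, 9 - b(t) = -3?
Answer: 3283/3 ≈ 1094.3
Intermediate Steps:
b(t) = 12 (b(t) = 9 - 1*(-3) = 9 + 3 = 12)
q(J, a) = -22/3 + 20*(-1 + a)/(3*(J + a)) (q(J, a) = -⅔ + ((11 + 9)*(-1 + (a - 1)/(J + a)))/3 = -⅔ + (20*(-1 + (-1 + a)/(J + a)))/3 = -⅔ + (-20 + 20*(-1 + a)/(J + a))/3 = -⅔ + (-20/3 + 20*(-1 + a)/(3*(J + a))) = -22/3 + 20*(-1 + a)/(3*(J + a)))
q(b(-1), -8)*(4*78 - 361) = (2*(-10 - 1*(-8) - 11*12)/(3*(12 - 8)))*(4*78 - 361) = ((⅔)*(-10 + 8 - 132)/4)*(312 - 361) = ((⅔)*(¼)*(-134))*(-49) = -67/3*(-49) = 3283/3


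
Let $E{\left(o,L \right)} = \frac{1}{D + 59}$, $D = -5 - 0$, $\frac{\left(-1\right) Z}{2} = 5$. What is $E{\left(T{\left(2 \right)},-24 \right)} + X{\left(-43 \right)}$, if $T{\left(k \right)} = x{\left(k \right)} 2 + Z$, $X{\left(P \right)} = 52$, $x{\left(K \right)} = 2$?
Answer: $\frac{2809}{54} \approx 52.018$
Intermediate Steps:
$Z = -10$ ($Z = \left(-2\right) 5 = -10$)
$D = -5$ ($D = -5 + 0 = -5$)
$T{\left(k \right)} = -6$ ($T{\left(k \right)} = 2 \cdot 2 - 10 = 4 - 10 = -6$)
$E{\left(o,L \right)} = \frac{1}{54}$ ($E{\left(o,L \right)} = \frac{1}{-5 + 59} = \frac{1}{54}$)
$E{\left(T{\left(2 \right)},-24 \right)} + X{\left(-43 \right)} = \frac{1}{54} + 52 = \frac{2809}{54}$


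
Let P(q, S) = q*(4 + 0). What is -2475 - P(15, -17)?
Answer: -2535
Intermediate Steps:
P(q, S) = 4*q (P(q, S) = q*4 = 4*q)
-2475 - P(15, -17) = -2475 - 4*15 = -2475 - 1*60 = -2475 - 60 = -2535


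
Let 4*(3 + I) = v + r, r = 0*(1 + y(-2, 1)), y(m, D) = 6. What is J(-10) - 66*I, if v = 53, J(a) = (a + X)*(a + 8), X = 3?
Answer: -1325/2 ≈ -662.50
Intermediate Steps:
J(a) = (3 + a)*(8 + a) (J(a) = (a + 3)*(a + 8) = (3 + a)*(8 + a))
r = 0 (r = 0*(1 + 6) = 0*7 = 0)
I = 41/4 (I = -3 + (53 + 0)/4 = -3 + (¼)*53 = -3 + 53/4 = 41/4 ≈ 10.250)
J(-10) - 66*I = (24 + (-10)² + 11*(-10)) - 66*41/4 = (24 + 100 - 110) - 1353/2 = 14 - 1353/2 = -1325/2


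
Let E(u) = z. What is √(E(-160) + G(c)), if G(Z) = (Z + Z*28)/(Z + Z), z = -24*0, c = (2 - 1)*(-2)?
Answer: √58/2 ≈ 3.8079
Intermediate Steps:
c = -2 (c = 1*(-2) = -2)
z = 0
E(u) = 0
G(Z) = 29/2 (G(Z) = (Z + 28*Z)/((2*Z)) = (29*Z)*(1/(2*Z)) = 29/2)
√(E(-160) + G(c)) = √(0 + 29/2) = √(29/2) = √58/2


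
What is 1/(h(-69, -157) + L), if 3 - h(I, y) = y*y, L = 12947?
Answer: -1/11699 ≈ -8.5477e-5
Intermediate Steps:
h(I, y) = 3 - y**2 (h(I, y) = 3 - y*y = 3 - y**2)
1/(h(-69, -157) + L) = 1/((3 - 1*(-157)**2) + 12947) = 1/((3 - 1*24649) + 12947) = 1/((3 - 24649) + 12947) = 1/(-24646 + 12947) = 1/(-11699) = -1/11699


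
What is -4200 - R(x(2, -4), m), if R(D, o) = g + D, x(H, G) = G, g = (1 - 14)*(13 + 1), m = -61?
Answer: -4014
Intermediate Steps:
g = -182 (g = -13*14 = -182)
R(D, o) = -182 + D
-4200 - R(x(2, -4), m) = -4200 - (-182 - 4) = -4200 - 1*(-186) = -4200 + 186 = -4014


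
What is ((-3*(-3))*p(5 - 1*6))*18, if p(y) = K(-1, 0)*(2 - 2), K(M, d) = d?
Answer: 0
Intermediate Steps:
p(y) = 0 (p(y) = 0*(2 - 2) = 0*0 = 0)
((-3*(-3))*p(5 - 1*6))*18 = (-3*(-3)*0)*18 = (9*0)*18 = 0*18 = 0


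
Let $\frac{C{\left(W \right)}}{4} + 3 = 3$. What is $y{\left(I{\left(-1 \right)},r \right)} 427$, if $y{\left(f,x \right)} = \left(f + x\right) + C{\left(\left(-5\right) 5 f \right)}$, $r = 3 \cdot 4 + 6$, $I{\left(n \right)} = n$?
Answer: $7259$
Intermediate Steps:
$r = 18$ ($r = 12 + 6 = 18$)
$C{\left(W \right)} = 0$ ($C{\left(W \right)} = -12 + 4 \cdot 3 = -12 + 12 = 0$)
$y{\left(f,x \right)} = f + x$ ($y{\left(f,x \right)} = \left(f + x\right) + 0 = f + x$)
$y{\left(I{\left(-1 \right)},r \right)} 427 = \left(-1 + 18\right) 427 = 17 \cdot 427 = 7259$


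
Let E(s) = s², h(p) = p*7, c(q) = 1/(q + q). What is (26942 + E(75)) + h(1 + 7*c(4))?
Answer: 260641/8 ≈ 32580.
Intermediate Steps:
c(q) = 1/(2*q)
h(p) = 7*p
(26942 + E(75)) + h(1 + 7*c(4)) = (26942 + 75²) + 7*(1 + 7*((½)/4)) = (26942 + 5625) + 7*(1 + 7*((½)*(¼))) = 32567 + 7*(1 + 7*(⅛)) = 32567 + 7*(1 + 7/8) = 32567 + 7*(15/8) = 32567 + 105/8 = 260641/8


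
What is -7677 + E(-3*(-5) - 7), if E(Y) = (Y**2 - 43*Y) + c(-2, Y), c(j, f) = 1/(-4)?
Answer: -31829/4 ≈ -7957.3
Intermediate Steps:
c(j, f) = -1/4
E(Y) = -1/4 + Y**2 - 43*Y (E(Y) = (Y**2 - 43*Y) - 1/4 = -1/4 + Y**2 - 43*Y)
-7677 + E(-3*(-5) - 7) = -7677 + (-1/4 + (-3*(-5) - 7)**2 - 43*(-3*(-5) - 7)) = -7677 + (-1/4 + (15 - 7)**2 - 43*(15 - 7)) = -7677 + (-1/4 + 8**2 - 43*8) = -7677 + (-1/4 + 64 - 344) = -7677 - 1121/4 = -31829/4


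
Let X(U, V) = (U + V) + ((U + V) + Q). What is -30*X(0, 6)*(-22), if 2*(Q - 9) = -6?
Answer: 11880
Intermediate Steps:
Q = 6 (Q = 9 + (½)*(-6) = 9 - 3 = 6)
X(U, V) = 6 + 2*U + 2*V (X(U, V) = (U + V) + ((U + V) + 6) = (U + V) + (6 + U + V) = 6 + 2*U + 2*V)
-30*X(0, 6)*(-22) = -30*(6 + 2*0 + 2*6)*(-22) = -30*(6 + 0 + 12)*(-22) = -30*18*(-22) = -540*(-22) = 11880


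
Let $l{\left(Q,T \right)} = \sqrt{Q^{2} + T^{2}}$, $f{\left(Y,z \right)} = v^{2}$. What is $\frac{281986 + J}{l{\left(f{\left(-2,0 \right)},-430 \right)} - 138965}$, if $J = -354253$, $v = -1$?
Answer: $\frac{10042583655}{19311086324} + \frac{72267 \sqrt{184901}}{19311086324} \approx 0.52165$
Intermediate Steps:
$f{\left(Y,z \right)} = 1$ ($f{\left(Y,z \right)} = \left(-1\right)^{2} = 1$)
$\frac{281986 + J}{l{\left(f{\left(-2,0 \right)},-430 \right)} - 138965} = \frac{281986 - 354253}{\sqrt{1^{2} + \left(-430\right)^{2}} - 138965} = - \frac{72267}{\sqrt{1 + 184900} - 138965} = - \frac{72267}{\sqrt{184901} - 138965} = - \frac{72267}{-138965 + \sqrt{184901}}$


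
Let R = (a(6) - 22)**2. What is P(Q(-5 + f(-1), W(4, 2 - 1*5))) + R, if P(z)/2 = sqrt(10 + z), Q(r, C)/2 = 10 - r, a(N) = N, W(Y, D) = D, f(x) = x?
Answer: 256 + 2*sqrt(42) ≈ 268.96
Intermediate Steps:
Q(r, C) = 20 - 2*r (Q(r, C) = 2*(10 - r) = 20 - 2*r)
P(z) = 2*sqrt(10 + z)
R = 256 (R = (6 - 22)**2 = (-16)**2 = 256)
P(Q(-5 + f(-1), W(4, 2 - 1*5))) + R = 2*sqrt(10 + (20 - 2*(-5 - 1))) + 256 = 2*sqrt(10 + (20 - 2*(-6))) + 256 = 2*sqrt(10 + (20 + 12)) + 256 = 2*sqrt(10 + 32) + 256 = 2*sqrt(42) + 256 = 256 + 2*sqrt(42)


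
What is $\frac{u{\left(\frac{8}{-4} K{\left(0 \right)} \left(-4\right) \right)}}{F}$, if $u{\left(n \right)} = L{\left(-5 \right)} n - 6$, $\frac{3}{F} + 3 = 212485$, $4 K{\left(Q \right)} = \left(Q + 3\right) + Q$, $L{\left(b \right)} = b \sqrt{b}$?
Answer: $-424964 - 2124820 i \sqrt{5} \approx -4.2496 \cdot 10^{5} - 4.7512 \cdot 10^{6} i$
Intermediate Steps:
$L{\left(b \right)} = b^{\frac{3}{2}}$
$K{\left(Q \right)} = \frac{3}{4} + \frac{Q}{2}$ ($K{\left(Q \right)} = \frac{\left(Q + 3\right) + Q}{4} = \frac{\left(3 + Q\right) + Q}{4} = \frac{3 + 2 Q}{4} = \frac{3}{4} + \frac{Q}{2}$)
$F = \frac{3}{212482}$ ($F = \frac{3}{-3 + 212485} = \frac{3}{212482} \approx 1.4119 \cdot 10^{-5}$)
$u{\left(n \right)} = -6 - 5 i n \sqrt{5}$ ($u{\left(n \right)} = \left(-5\right)^{\frac{3}{2}} n - 6 = - 5 i \sqrt{5} n - 6 = - 5 i n \sqrt{5} - 6 = -6 - 5 i n \sqrt{5}$)
$\frac{u{\left(\frac{8}{-4} K{\left(0 \right)} \left(-4\right) \right)}}{F} = \frac{-6 - 5 i \frac{8}{-4} \left(\frac{3}{4} + \frac{1}{2} \cdot 0\right) \left(-4\right) \sqrt{5}}{\frac{3}{212482}} = \left(-6 - 5 i 8 \left(- \frac{1}{4}\right) \left(\frac{3}{4} + 0\right) \left(-4\right) \sqrt{5}\right) \frac{212482}{3} = \left(-6 - 5 i \left(-2\right) \frac{3}{4} \left(-4\right) \sqrt{5}\right) \frac{212482}{3} = \left(-6 - 5 i \left(\left(- \frac{3}{2}\right) \left(-4\right)\right) \sqrt{5}\right) \frac{212482}{3} = \left(-6 - 5 i 6 \sqrt{5}\right) \frac{212482}{3} = \left(-6 - 30 i \sqrt{5}\right) \frac{212482}{3} = -424964 - 2124820 i \sqrt{5}$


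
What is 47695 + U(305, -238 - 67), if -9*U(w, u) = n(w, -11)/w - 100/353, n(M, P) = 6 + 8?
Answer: 46215765133/968985 ≈ 47695.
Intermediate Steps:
n(M, P) = 14
U(w, u) = 100/3177 - 14/(9*w) (U(w, u) = -(14/w - 100/353)/9 = -(-100/353 + 14/w)/9 = 100/3177 - 14/(9*w))
47695 + U(305, -238 - 67) = 47695 + (2/3177)*(-2471 + 50*305)/305 = 47695 + (2/3177)*(1/305)*(-2471 + 15250) = 47695 + (2/3177)*(1/305)*12779 = 47695 + 25558/968985 = 46215765133/968985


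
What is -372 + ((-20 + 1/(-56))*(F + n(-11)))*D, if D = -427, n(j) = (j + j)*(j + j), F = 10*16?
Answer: 11008597/2 ≈ 5.5043e+6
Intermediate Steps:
F = 160
n(j) = 4*j² (n(j) = (2*j)*(2*j) = 4*j²)
-372 + ((-20 + 1/(-56))*(F + n(-11)))*D = -372 + ((-20 + 1/(-56))*(160 + 4*(-11)²))*(-427) = -372 + ((-20 - 1/56)*(160 + 4*121))*(-427) = -372 - 1121*(160 + 484)/56*(-427) = -372 - 1121/56*644*(-427) = -372 - 25783/2*(-427) = -372 + 11009341/2 = 11008597/2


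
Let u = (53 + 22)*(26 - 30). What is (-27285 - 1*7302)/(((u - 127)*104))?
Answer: 81/104 ≈ 0.77885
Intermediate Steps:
u = -300 (u = 75*(-4) = -300)
(-27285 - 1*7302)/(((u - 127)*104)) = (-27285 - 1*7302)/(((-300 - 127)*104)) = (-27285 - 7302)/((-427*104)) = -34587/(-44408) = -34587*(-1/44408) = 81/104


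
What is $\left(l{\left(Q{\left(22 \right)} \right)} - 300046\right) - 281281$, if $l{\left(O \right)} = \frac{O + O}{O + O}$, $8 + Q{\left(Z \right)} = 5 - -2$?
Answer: $-581326$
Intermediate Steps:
$Q{\left(Z \right)} = -1$ ($Q{\left(Z \right)} = -8 + \left(5 - -2\right) = -8 + \left(5 + 2\right) = -8 + 7 = -1$)
$l{\left(O \right)} = 1$ ($l{\left(O \right)} = \frac{2 O}{2 O} = 2 O \frac{1}{2 O} = 1$)
$\left(l{\left(Q{\left(22 \right)} \right)} - 300046\right) - 281281 = \left(1 - 300046\right) - 281281 = -300045 - 281281 = -581326$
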